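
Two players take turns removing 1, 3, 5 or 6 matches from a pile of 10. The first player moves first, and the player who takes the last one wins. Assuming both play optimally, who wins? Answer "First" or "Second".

First

i:   0  1  2  3  4  5  6  7  8  9 10
     L  W  L  W  L  W  W  W  W  W  W
Position 10 is W, so the first player wins.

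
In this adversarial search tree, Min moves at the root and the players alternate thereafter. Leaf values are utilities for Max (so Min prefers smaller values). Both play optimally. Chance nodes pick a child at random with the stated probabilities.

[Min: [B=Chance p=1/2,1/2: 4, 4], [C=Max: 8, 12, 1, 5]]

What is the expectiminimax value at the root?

B (Chance): 1/2·4 + 1/2·4 = 4
C (Max): max(8, 12, 1, 5) = 12
Root (Min): min(4, 12) = 4

4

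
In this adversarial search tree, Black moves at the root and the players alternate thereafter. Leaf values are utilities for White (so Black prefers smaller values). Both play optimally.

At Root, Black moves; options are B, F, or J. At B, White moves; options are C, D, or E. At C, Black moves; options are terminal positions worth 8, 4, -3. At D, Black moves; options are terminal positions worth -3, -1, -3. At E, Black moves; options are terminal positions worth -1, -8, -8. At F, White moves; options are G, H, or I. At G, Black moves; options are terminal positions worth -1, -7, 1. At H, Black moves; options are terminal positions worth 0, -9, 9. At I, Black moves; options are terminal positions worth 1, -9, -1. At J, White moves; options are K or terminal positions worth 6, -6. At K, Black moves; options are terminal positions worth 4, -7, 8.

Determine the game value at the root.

-7

C (Black): min(8, 4, -3) = -3
D (Black): min(-3, -1, -3) = -3
E (Black): min(-1, -8, -8) = -8
B (White): max(-3, -3, -8) = -3
G (Black): min(-1, -7, 1) = -7
H (Black): min(0, -9, 9) = -9
I (Black): min(1, -9, -1) = -9
F (White): max(-7, -9, -9) = -7
K (Black): min(4, -7, 8) = -7
J (White): max(-7, 6, -6) = 6
Root (Black): min(-3, -7, 6) = -7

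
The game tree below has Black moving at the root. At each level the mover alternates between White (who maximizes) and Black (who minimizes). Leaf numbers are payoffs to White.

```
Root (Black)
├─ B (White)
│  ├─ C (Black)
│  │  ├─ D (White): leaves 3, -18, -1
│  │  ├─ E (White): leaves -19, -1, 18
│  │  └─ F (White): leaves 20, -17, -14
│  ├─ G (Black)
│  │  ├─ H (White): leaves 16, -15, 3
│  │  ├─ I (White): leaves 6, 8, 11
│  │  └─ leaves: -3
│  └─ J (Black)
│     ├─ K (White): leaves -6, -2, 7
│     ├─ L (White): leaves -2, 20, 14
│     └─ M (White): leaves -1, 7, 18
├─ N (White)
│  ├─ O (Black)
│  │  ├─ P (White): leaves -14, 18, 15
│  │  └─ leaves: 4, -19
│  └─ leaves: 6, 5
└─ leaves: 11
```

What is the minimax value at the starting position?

6

D (White): max(3, -18, -1) = 3
E (White): max(-19, -1, 18) = 18
F (White): max(20, -17, -14) = 20
C (Black): min(3, 18, 20) = 3
H (White): max(16, -15, 3) = 16
I (White): max(6, 8, 11) = 11
G (Black): min(16, 11, -3) = -3
K (White): max(-6, -2, 7) = 7
L (White): max(-2, 20, 14) = 20
M (White): max(-1, 7, 18) = 18
J (Black): min(7, 20, 18) = 7
B (White): max(3, -3, 7) = 7
P (White): max(-14, 18, 15) = 18
O (Black): min(18, 4, -19) = -19
N (White): max(-19, 6, 5) = 6
Root (Black): min(7, 6, 11) = 6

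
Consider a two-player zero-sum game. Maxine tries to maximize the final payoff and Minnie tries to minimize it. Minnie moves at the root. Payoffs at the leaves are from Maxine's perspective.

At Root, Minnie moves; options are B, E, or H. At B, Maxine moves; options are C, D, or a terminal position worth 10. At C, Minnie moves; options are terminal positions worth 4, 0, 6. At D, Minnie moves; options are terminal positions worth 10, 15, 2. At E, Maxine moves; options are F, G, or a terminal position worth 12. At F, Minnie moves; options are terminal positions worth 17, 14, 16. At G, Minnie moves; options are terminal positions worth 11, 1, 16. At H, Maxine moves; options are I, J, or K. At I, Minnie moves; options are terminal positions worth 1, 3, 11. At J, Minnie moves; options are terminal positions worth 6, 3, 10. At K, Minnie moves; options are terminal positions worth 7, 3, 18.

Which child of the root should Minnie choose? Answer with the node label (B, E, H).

H

C (Minnie): min(4, 0, 6) = 0
D (Minnie): min(10, 15, 2) = 2
B (Maxine): max(0, 2, 10) = 10
F (Minnie): min(17, 14, 16) = 14
G (Minnie): min(11, 1, 16) = 1
E (Maxine): max(14, 1, 12) = 14
I (Minnie): min(1, 3, 11) = 1
J (Minnie): min(6, 3, 10) = 3
K (Minnie): min(7, 3, 18) = 3
H (Maxine): max(1, 3, 3) = 3
Root (Minnie): min(10, 14, 3) = 3
Minnie picks the child with the lowest value: H (value 3).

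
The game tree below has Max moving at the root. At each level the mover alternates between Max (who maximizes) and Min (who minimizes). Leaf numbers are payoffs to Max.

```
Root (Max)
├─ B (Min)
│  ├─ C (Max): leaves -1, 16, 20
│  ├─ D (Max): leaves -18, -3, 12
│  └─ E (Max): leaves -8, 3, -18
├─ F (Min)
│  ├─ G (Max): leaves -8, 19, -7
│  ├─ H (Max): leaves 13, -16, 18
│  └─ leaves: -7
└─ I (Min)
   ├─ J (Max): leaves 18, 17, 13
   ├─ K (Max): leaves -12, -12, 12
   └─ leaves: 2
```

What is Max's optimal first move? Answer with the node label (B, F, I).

C (Max): max(-1, 16, 20) = 20
D (Max): max(-18, -3, 12) = 12
E (Max): max(-8, 3, -18) = 3
B (Min): min(20, 12, 3) = 3
G (Max): max(-8, 19, -7) = 19
H (Max): max(13, -16, 18) = 18
F (Min): min(19, 18, -7) = -7
J (Max): max(18, 17, 13) = 18
K (Max): max(-12, -12, 12) = 12
I (Min): min(18, 12, 2) = 2
Root (Max): max(3, -7, 2) = 3
Max picks the child with the highest value: B (value 3).

B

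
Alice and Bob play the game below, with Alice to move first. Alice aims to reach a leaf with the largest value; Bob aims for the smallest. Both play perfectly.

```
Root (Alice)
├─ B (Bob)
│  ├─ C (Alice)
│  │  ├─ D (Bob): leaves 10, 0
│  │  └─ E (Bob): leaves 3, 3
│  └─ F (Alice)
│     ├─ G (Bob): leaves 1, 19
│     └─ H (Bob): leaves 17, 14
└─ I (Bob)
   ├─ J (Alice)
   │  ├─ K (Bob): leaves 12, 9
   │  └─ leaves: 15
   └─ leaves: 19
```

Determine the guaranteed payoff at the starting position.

15

D (Bob): min(10, 0) = 0
E (Bob): min(3, 3) = 3
C (Alice): max(0, 3) = 3
G (Bob): min(1, 19) = 1
H (Bob): min(17, 14) = 14
F (Alice): max(1, 14) = 14
B (Bob): min(3, 14) = 3
K (Bob): min(12, 9) = 9
J (Alice): max(9, 15) = 15
I (Bob): min(15, 19) = 15
Root (Alice): max(3, 15) = 15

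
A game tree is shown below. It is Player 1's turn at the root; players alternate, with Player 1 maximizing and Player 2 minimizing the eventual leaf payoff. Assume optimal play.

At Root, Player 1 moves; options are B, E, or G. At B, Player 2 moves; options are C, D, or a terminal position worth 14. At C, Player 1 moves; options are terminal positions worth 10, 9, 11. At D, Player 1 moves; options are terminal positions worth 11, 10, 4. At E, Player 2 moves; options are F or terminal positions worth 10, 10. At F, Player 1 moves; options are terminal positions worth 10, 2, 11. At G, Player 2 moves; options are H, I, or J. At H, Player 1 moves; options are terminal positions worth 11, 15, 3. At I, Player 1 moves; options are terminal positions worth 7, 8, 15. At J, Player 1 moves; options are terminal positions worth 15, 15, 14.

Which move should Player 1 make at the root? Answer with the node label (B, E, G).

G

C (Player 1): max(10, 9, 11) = 11
D (Player 1): max(11, 10, 4) = 11
B (Player 2): min(11, 11, 14) = 11
F (Player 1): max(10, 2, 11) = 11
E (Player 2): min(11, 10, 10) = 10
H (Player 1): max(11, 15, 3) = 15
I (Player 1): max(7, 8, 15) = 15
J (Player 1): max(15, 15, 14) = 15
G (Player 2): min(15, 15, 15) = 15
Root (Player 1): max(11, 10, 15) = 15
Player 1 picks the child with the highest value: G (value 15).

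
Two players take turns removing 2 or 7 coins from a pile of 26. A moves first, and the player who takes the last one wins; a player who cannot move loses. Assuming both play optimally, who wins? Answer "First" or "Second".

Compute winning (W) and losing (L) positions by backward induction:
i:   0  1  2  3  4  5  6  7  8  9 10 11 12 13 14 15 16 17 18 19 20 21 22 23 24 25 26
     L  L  W  W  L  L  W  W  W  L  L  W  W  L  L  W  W  W  L  L  W  W  L  L  W  W  W
Position 26 is W, so the first player wins.

First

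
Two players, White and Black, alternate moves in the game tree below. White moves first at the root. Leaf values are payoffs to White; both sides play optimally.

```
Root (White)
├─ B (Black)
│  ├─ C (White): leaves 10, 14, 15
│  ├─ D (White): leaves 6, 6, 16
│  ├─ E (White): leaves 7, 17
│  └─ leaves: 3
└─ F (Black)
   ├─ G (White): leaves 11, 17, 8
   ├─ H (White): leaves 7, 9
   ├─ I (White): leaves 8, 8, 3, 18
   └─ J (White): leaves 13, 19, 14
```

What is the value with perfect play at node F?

G: max(11, 17, 8) = 17
H: max(7, 9) = 9
I: max(8, 8, 3, 18) = 18
J: max(13, 19, 14) = 19
F: min(17, 9, 18, 19) = 9

9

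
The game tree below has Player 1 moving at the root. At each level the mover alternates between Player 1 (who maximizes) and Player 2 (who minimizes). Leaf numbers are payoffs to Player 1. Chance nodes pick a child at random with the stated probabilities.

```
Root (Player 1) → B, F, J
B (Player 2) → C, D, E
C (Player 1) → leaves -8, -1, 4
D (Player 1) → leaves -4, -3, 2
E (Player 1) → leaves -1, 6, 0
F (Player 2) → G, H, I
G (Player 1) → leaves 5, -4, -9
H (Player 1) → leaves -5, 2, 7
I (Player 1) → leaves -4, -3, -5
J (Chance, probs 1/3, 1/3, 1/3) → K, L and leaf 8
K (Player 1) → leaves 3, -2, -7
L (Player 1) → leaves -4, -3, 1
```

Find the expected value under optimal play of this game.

4

C (Player 1): max(-8, -1, 4) = 4
D (Player 1): max(-4, -3, 2) = 2
E (Player 1): max(-1, 6, 0) = 6
B (Player 2): min(4, 2, 6) = 2
G (Player 1): max(5, -4, -9) = 5
H (Player 1): max(-5, 2, 7) = 7
I (Player 1): max(-4, -3, -5) = -3
F (Player 2): min(5, 7, -3) = -3
K (Player 1): max(3, -2, -7) = 3
L (Player 1): max(-4, -3, 1) = 1
J (Chance): 1/3·3 + 1/3·1 + 1/3·8 = 4
Root (Player 1): max(2, -3, 4) = 4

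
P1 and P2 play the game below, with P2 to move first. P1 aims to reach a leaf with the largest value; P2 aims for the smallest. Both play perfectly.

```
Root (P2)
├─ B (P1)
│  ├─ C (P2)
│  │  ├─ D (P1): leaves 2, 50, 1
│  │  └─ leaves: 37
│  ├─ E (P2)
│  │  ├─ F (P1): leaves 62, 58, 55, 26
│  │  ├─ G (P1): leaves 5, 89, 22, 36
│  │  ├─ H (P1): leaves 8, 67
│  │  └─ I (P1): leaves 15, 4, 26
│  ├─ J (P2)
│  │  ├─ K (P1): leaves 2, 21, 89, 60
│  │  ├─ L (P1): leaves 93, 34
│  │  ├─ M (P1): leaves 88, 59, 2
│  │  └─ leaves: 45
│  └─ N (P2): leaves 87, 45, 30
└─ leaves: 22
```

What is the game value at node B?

45

D: max(2, 50, 1) = 50
C: min(50, 37) = 37
F: max(62, 58, 55, 26) = 62
G: max(5, 89, 22, 36) = 89
H: max(8, 67) = 67
I: max(15, 4, 26) = 26
E: min(62, 89, 67, 26) = 26
K: max(2, 21, 89, 60) = 89
L: max(93, 34) = 93
M: max(88, 59, 2) = 88
J: min(89, 93, 88, 45) = 45
N: min(87, 45, 30) = 30
B: max(37, 26, 45, 30) = 45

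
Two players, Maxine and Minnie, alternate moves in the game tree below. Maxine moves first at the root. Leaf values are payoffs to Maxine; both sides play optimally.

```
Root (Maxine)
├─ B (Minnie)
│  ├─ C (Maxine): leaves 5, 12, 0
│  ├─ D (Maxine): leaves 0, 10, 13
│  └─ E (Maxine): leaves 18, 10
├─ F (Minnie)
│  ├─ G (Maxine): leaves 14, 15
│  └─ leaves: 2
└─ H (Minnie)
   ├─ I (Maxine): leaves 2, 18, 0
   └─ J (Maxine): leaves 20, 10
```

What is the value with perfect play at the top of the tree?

C (Maxine): max(5, 12, 0) = 12
D (Maxine): max(0, 10, 13) = 13
E (Maxine): max(18, 10) = 18
B (Minnie): min(12, 13, 18) = 12
G (Maxine): max(14, 15) = 15
F (Minnie): min(15, 2) = 2
I (Maxine): max(2, 18, 0) = 18
J (Maxine): max(20, 10) = 20
H (Minnie): min(18, 20) = 18
Root (Maxine): max(12, 2, 18) = 18

18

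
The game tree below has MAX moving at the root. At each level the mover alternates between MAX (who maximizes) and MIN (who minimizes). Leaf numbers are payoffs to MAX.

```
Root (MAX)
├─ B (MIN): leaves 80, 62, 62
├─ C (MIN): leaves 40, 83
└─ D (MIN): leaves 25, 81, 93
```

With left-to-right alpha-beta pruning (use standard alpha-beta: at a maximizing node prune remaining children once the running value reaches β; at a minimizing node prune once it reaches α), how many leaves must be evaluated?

B [α=-∞,β=+∞]: v=62
C [α=62,β=+∞]: v=40 after child 1 ≤ α → α-cutoff, skip 1
D [α=62,β=+∞]: v=25 after child 1 ≤ α → α-cutoff, skip 2
Root [α=-∞,β=+∞]: v=62
Leaves evaluated: 5 of 8.

5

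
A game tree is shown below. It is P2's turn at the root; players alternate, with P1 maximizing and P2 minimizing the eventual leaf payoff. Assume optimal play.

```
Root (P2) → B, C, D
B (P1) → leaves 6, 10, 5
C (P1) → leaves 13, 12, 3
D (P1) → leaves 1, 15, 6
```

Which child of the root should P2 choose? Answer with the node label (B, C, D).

B (P1): max(6, 10, 5) = 10
C (P1): max(13, 12, 3) = 13
D (P1): max(1, 15, 6) = 15
Root (P2): min(10, 13, 15) = 10
P2 picks the child with the lowest value: B (value 10).

B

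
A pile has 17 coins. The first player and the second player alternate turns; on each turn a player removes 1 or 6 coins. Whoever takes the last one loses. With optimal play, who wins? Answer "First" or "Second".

Compute winning (W) and losing (L) positions by backward induction:
i:   0  1  2  3  4  5  6  7  8  9 10 11 12 13 14 15 16 17
     W  L  W  L  W  L  W  W  L  W  L  W  L  W  W  L  W  L
Position 17 is L, so the second player wins.

Second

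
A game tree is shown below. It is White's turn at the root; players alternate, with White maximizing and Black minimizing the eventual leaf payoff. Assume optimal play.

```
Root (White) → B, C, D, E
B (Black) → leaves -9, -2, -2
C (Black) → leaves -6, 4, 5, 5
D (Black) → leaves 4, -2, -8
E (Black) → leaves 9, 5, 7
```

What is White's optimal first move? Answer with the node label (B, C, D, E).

E

B (Black): min(-9, -2, -2) = -9
C (Black): min(-6, 4, 5, 5) = -6
D (Black): min(4, -2, -8) = -8
E (Black): min(9, 5, 7) = 5
Root (White): max(-9, -6, -8, 5) = 5
White picks the child with the highest value: E (value 5).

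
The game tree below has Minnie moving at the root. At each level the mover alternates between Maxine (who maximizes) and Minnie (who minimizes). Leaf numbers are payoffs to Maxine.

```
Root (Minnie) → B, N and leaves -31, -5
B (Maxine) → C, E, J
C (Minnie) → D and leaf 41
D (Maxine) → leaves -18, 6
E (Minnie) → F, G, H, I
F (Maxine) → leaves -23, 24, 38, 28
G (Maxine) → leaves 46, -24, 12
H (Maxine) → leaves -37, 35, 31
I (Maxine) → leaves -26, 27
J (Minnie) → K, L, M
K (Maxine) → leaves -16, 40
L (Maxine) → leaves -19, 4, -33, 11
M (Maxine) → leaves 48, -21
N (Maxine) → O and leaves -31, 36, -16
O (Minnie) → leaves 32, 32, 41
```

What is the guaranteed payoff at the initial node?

D (Maxine): max(-18, 6) = 6
C (Minnie): min(6, 41) = 6
F (Maxine): max(-23, 24, 38, 28) = 38
G (Maxine): max(46, -24, 12) = 46
H (Maxine): max(-37, 35, 31) = 35
I (Maxine): max(-26, 27) = 27
E (Minnie): min(38, 46, 35, 27) = 27
K (Maxine): max(-16, 40) = 40
L (Maxine): max(-19, 4, -33, 11) = 11
M (Maxine): max(48, -21) = 48
J (Minnie): min(40, 11, 48) = 11
B (Maxine): max(6, 27, 11) = 27
O (Minnie): min(32, 32, 41) = 32
N (Maxine): max(32, -31, 36, -16) = 36
Root (Minnie): min(27, 36, -31, -5) = -31

-31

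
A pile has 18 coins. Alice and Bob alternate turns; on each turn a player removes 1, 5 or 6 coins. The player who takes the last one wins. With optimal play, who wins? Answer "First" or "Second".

First

Positions where the player to move wins (W) vs loses (L):
i:   0  1  2  3  4  5  6  7  8  9 10 11 12 13 14 15 16 17 18
     L  W  L  W  L  W  W  W  W  W  W  L  W  L  W  L  W  W  W
Position 18 is W, so the first player wins.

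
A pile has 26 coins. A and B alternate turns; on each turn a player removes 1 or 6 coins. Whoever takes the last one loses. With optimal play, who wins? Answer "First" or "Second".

Compute winning (W) and losing (L) positions by backward induction:
i:   0  1  2  3  4  5  6  7  8  9 10 11 12 13 14 15 16 17 18 19 20 21 22 23 24 25 26
     W  L  W  L  W  L  W  W  L  W  L  W  L  W  W  L  W  L  W  L  W  W  L  W  L  W  L
Position 26 is L, so the second player wins.

Second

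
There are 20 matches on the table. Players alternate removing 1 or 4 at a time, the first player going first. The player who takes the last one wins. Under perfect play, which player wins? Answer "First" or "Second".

Second

W/L table (W = player to move can force a win):
i:   0  1  2  3  4  5  6  7  8  9 10 11 12 13 14 15 16 17 18 19 20
     L  W  L  W  W  L  W  L  W  W  L  W  L  W  W  L  W  L  W  W  L
Position 20 is L, so the second player wins.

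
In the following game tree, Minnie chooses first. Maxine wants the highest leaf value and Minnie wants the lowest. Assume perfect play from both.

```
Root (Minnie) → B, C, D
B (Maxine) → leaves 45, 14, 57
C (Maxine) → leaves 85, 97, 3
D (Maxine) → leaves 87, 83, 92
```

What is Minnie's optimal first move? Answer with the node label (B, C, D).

B

B (Maxine): max(45, 14, 57) = 57
C (Maxine): max(85, 97, 3) = 97
D (Maxine): max(87, 83, 92) = 92
Root (Minnie): min(57, 97, 92) = 57
Minnie picks the child with the lowest value: B (value 57).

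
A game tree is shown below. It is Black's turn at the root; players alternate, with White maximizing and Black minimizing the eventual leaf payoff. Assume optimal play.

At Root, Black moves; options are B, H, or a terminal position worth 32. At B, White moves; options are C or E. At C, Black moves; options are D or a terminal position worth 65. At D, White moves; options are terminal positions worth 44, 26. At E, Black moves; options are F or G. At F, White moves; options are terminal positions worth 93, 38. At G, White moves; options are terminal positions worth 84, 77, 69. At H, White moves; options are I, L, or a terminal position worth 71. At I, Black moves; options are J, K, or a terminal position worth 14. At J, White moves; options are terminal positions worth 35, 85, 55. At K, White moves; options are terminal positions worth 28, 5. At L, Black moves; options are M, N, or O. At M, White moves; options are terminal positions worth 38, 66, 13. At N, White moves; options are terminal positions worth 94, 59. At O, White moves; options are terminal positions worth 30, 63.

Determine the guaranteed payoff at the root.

32

D (White): max(44, 26) = 44
C (Black): min(44, 65) = 44
F (White): max(93, 38) = 93
G (White): max(84, 77, 69) = 84
E (Black): min(93, 84) = 84
B (White): max(44, 84) = 84
J (White): max(35, 85, 55) = 85
K (White): max(28, 5) = 28
I (Black): min(85, 28, 14) = 14
M (White): max(38, 66, 13) = 66
N (White): max(94, 59) = 94
O (White): max(30, 63) = 63
L (Black): min(66, 94, 63) = 63
H (White): max(14, 63, 71) = 71
Root (Black): min(84, 71, 32) = 32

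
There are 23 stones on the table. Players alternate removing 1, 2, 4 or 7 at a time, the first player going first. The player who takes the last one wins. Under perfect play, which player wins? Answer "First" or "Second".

Positions where the player to move wins (W) vs loses (L):
i:   0  1  2  3  4  5  6  7  8  9 10 11 12 13 14 15 16 17 18 19 20 21 22 23
     L  W  W  L  W  W  L  W  W  L  W  W  L  W  W  L  W  W  L  W  W  L  W  W
Position 23 is W, so the first player wins.

First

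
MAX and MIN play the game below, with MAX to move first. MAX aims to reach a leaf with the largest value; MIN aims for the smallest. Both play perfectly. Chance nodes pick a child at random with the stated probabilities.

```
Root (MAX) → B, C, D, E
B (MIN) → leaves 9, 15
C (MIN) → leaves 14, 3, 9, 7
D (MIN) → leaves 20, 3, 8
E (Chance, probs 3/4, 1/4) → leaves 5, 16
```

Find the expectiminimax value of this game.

9

B (MIN): min(9, 15) = 9
C (MIN): min(14, 3, 9, 7) = 3
D (MIN): min(20, 3, 8) = 3
E (Chance): 3/4·5 + 1/4·16 = 7.75
Root (MAX): max(9, 3, 3, 7.75) = 9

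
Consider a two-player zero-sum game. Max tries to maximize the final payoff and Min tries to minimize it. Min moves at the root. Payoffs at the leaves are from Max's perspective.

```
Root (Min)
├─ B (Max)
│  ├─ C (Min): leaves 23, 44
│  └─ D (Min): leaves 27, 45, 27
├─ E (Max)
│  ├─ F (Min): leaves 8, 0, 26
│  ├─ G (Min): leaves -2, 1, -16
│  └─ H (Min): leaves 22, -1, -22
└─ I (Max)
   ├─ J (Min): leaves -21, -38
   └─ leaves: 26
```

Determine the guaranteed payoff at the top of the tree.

0

C (Min): min(23, 44) = 23
D (Min): min(27, 45, 27) = 27
B (Max): max(23, 27) = 27
F (Min): min(8, 0, 26) = 0
G (Min): min(-2, 1, -16) = -16
H (Min): min(22, -1, -22) = -22
E (Max): max(0, -16, -22) = 0
J (Min): min(-21, -38) = -38
I (Max): max(-38, 26) = 26
Root (Min): min(27, 0, 26) = 0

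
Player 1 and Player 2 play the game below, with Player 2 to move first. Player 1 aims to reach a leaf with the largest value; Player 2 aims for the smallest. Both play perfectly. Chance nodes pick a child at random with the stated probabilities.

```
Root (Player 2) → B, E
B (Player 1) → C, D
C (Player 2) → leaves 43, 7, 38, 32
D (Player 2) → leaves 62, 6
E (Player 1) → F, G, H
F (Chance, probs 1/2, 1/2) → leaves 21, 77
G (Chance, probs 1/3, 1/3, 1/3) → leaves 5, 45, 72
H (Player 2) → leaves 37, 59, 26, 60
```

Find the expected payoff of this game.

7

C (Player 2): min(43, 7, 38, 32) = 7
D (Player 2): min(62, 6) = 6
B (Player 1): max(7, 6) = 7
F (Chance): 1/2·21 + 1/2·77 = 49
G (Chance): 1/3·5 + 1/3·45 + 1/3·72 = 40.67
H (Player 2): min(37, 59, 26, 60) = 26
E (Player 1): max(49, 40.67, 26) = 49
Root (Player 2): min(7, 49) = 7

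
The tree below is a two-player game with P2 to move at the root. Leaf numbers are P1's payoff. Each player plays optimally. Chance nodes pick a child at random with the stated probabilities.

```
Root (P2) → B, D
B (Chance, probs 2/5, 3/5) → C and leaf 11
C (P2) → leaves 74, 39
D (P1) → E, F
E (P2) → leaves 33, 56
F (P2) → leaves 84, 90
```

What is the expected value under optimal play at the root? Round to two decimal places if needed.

22.2

C (P2): min(74, 39) = 39
B (Chance): 2/5·39 + 3/5·11 = 22.2
E (P2): min(33, 56) = 33
F (P2): min(84, 90) = 84
D (P1): max(33, 84) = 84
Root (P2): min(22.2, 84) = 22.2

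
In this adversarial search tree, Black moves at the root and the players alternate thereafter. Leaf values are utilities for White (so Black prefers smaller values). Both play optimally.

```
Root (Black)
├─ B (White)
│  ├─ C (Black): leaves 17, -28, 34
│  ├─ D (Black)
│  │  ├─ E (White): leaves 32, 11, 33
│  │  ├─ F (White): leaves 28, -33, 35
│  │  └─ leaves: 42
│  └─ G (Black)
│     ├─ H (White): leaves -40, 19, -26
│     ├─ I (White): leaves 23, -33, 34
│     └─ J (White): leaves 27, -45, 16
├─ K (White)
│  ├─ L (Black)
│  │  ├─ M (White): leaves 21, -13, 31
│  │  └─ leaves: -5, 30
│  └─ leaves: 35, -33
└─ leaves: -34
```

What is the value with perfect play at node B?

C: min(17, -28, 34) = -28
E: max(32, 11, 33) = 33
F: max(28, -33, 35) = 35
D: min(33, 35, 42) = 33
H: max(-40, 19, -26) = 19
I: max(23, -33, 34) = 34
J: max(27, -45, 16) = 27
G: min(19, 34, 27) = 19
B: max(-28, 33, 19) = 33

33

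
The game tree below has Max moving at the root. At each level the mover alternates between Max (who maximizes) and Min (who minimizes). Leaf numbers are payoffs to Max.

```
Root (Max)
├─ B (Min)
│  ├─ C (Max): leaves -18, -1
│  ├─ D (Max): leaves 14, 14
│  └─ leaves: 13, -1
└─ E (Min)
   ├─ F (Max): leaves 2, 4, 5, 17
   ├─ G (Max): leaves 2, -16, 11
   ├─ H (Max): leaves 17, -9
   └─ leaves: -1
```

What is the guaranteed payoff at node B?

-1

C: max(-18, -1) = -1
D: max(14, 14) = 14
B: min(-1, 14, 13, -1) = -1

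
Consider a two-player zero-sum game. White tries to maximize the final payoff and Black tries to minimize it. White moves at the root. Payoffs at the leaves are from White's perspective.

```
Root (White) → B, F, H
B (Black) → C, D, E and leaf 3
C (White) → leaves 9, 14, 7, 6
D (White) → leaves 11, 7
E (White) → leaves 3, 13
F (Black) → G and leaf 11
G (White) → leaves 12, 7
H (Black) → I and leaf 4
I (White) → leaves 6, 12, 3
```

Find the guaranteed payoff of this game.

C (White): max(9, 14, 7, 6) = 14
D (White): max(11, 7) = 11
E (White): max(3, 13) = 13
B (Black): min(14, 11, 13, 3) = 3
G (White): max(12, 7) = 12
F (Black): min(12, 11) = 11
I (White): max(6, 12, 3) = 12
H (Black): min(12, 4) = 4
Root (White): max(3, 11, 4) = 11

11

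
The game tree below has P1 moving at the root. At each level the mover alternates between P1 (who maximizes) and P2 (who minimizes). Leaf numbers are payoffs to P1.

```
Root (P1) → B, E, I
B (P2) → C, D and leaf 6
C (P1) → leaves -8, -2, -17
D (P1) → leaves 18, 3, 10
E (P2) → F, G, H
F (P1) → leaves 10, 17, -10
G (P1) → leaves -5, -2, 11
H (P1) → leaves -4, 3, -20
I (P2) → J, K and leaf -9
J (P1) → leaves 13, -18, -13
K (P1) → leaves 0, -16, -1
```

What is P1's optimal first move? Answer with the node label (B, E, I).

E

C (P1): max(-8, -2, -17) = -2
D (P1): max(18, 3, 10) = 18
B (P2): min(-2, 18, 6) = -2
F (P1): max(10, 17, -10) = 17
G (P1): max(-5, -2, 11) = 11
H (P1): max(-4, 3, -20) = 3
E (P2): min(17, 11, 3) = 3
J (P1): max(13, -18, -13) = 13
K (P1): max(0, -16, -1) = 0
I (P2): min(13, 0, -9) = -9
Root (P1): max(-2, 3, -9) = 3
P1 picks the child with the highest value: E (value 3).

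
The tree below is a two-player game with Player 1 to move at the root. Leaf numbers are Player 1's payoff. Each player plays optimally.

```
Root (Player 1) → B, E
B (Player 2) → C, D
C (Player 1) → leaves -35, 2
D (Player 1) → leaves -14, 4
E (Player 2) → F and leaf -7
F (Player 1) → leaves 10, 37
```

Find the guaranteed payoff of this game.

C (Player 1): max(-35, 2) = 2
D (Player 1): max(-14, 4) = 4
B (Player 2): min(2, 4) = 2
F (Player 1): max(10, 37) = 37
E (Player 2): min(37, -7) = -7
Root (Player 1): max(2, -7) = 2

2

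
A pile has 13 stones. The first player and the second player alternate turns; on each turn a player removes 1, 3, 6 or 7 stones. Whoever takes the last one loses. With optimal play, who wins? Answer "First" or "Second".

Mark each pile size as W (mover wins) or L (mover loses):
i:   0  1  2  3  4  5  6  7  8  9 10 11 12 13
     W  L  W  L  W  L  W  W  W  W  W  W  W  L
Position 13 is L, so the second player wins.

Second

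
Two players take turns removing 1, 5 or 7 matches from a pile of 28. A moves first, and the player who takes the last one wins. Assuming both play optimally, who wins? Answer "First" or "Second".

Second

i:   0  1  2  3  4  5  6  7  8  9 10 11 12 13 14 15 16 17 18 19 20 21 22 23 24 25 26 27 28
     L  W  L  W  L  W  L  W  L  W  L  W  L  W  L  W  L  W  L  W  L  W  L  W  L  W  L  W  L
Position 28 is L, so the second player wins.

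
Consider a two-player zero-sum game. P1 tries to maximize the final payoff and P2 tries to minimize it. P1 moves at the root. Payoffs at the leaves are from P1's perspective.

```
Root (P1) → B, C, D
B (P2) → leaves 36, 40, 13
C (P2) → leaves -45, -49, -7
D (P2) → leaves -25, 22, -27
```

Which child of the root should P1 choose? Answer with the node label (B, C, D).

B

B (P2): min(36, 40, 13) = 13
C (P2): min(-45, -49, -7) = -49
D (P2): min(-25, 22, -27) = -27
Root (P1): max(13, -49, -27) = 13
P1 picks the child with the highest value: B (value 13).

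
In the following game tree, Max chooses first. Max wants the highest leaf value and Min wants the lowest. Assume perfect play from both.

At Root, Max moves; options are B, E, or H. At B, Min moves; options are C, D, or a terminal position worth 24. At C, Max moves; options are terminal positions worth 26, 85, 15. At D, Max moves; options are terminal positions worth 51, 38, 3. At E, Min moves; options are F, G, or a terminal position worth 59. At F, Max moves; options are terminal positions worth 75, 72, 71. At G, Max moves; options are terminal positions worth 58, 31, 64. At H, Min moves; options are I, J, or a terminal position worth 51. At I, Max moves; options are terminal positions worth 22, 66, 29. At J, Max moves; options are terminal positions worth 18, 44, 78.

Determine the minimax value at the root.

C (Max): max(26, 85, 15) = 85
D (Max): max(51, 38, 3) = 51
B (Min): min(85, 51, 24) = 24
F (Max): max(75, 72, 71) = 75
G (Max): max(58, 31, 64) = 64
E (Min): min(75, 64, 59) = 59
I (Max): max(22, 66, 29) = 66
J (Max): max(18, 44, 78) = 78
H (Min): min(66, 78, 51) = 51
Root (Max): max(24, 59, 51) = 59

59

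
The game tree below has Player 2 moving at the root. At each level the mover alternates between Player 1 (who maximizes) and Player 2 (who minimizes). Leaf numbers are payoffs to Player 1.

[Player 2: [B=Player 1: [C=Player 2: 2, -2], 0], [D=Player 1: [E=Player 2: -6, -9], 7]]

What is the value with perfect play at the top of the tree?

C (Player 2): min(2, -2) = -2
B (Player 1): max(-2, 0) = 0
E (Player 2): min(-6, -9) = -9
D (Player 1): max(-9, 7) = 7
Root (Player 2): min(0, 7) = 0

0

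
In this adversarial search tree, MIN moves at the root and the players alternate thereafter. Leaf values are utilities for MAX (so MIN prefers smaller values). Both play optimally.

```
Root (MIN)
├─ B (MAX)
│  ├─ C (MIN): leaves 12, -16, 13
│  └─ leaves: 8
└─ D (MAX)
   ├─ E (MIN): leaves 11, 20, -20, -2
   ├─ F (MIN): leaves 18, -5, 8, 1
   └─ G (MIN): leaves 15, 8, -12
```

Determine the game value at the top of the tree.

-5

C (MIN): min(12, -16, 13) = -16
B (MAX): max(-16, 8) = 8
E (MIN): min(11, 20, -20, -2) = -20
F (MIN): min(18, -5, 8, 1) = -5
G (MIN): min(15, 8, -12) = -12
D (MAX): max(-20, -5, -12) = -5
Root (MIN): min(8, -5) = -5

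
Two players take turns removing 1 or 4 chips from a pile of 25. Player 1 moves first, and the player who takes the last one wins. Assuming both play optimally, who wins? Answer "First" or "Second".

Compute winning (W) and losing (L) positions by backward induction:
i:   0  1  2  3  4  5  6  7  8  9 10 11 12 13 14 15 16 17 18 19 20 21 22 23 24 25
     L  W  L  W  W  L  W  L  W  W  L  W  L  W  W  L  W  L  W  W  L  W  L  W  W  L
Position 25 is L, so the second player wins.

Second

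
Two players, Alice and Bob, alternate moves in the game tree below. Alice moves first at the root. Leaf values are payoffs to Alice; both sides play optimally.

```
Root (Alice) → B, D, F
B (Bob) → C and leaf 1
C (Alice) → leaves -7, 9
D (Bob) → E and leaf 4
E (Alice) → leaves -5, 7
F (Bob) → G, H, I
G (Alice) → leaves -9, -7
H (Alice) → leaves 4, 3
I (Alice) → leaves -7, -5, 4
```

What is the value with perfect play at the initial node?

4

C (Alice): max(-7, 9) = 9
B (Bob): min(9, 1) = 1
E (Alice): max(-5, 7) = 7
D (Bob): min(7, 4) = 4
G (Alice): max(-9, -7) = -7
H (Alice): max(4, 3) = 4
I (Alice): max(-7, -5, 4) = 4
F (Bob): min(-7, 4, 4) = -7
Root (Alice): max(1, 4, -7) = 4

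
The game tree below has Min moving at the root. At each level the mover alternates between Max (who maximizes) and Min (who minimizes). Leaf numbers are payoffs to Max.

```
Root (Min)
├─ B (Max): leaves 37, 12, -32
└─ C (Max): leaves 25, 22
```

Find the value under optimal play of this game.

B (Max): max(37, 12, -32) = 37
C (Max): max(25, 22) = 25
Root (Min): min(37, 25) = 25

25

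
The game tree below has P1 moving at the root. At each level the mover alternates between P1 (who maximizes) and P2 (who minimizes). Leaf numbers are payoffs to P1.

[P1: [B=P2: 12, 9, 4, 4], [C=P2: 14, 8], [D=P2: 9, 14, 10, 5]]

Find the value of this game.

B (P2): min(12, 9, 4, 4) = 4
C (P2): min(14, 8) = 8
D (P2): min(9, 14, 10, 5) = 5
Root (P1): max(4, 8, 5) = 8

8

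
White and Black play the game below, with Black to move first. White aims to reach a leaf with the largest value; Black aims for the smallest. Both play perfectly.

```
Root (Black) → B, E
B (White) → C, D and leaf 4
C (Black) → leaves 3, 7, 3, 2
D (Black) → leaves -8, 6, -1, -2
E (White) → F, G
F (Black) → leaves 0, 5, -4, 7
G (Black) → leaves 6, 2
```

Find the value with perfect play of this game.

C (Black): min(3, 7, 3, 2) = 2
D (Black): min(-8, 6, -1, -2) = -8
B (White): max(2, -8, 4) = 4
F (Black): min(0, 5, -4, 7) = -4
G (Black): min(6, 2) = 2
E (White): max(-4, 2) = 2
Root (Black): min(4, 2) = 2

2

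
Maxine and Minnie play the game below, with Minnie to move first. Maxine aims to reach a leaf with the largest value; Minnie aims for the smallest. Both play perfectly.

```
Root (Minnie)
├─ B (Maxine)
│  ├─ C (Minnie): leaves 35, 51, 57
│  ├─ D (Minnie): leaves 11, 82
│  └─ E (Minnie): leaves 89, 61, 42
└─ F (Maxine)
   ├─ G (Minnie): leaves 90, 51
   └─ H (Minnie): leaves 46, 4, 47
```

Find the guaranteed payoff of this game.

42

C (Minnie): min(35, 51, 57) = 35
D (Minnie): min(11, 82) = 11
E (Minnie): min(89, 61, 42) = 42
B (Maxine): max(35, 11, 42) = 42
G (Minnie): min(90, 51) = 51
H (Minnie): min(46, 4, 47) = 4
F (Maxine): max(51, 4) = 51
Root (Minnie): min(42, 51) = 42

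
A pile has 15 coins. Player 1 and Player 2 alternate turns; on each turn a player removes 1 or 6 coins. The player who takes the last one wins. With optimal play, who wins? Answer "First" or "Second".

i:   0  1  2  3  4  5  6  7  8  9 10 11 12 13 14 15
     L  W  L  W  L  W  W  L  W  L  W  L  W  W  L  W
Position 15 is W, so the first player wins.

First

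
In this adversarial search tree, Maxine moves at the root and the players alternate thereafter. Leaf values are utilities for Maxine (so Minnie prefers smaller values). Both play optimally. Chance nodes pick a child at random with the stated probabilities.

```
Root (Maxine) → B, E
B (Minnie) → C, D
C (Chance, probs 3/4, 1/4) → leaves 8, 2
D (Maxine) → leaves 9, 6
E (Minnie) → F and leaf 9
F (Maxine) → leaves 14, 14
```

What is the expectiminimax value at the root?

9

C (Chance): 3/4·8 + 1/4·2 = 6.5
D (Maxine): max(9, 6) = 9
B (Minnie): min(6.5, 9) = 6.5
F (Maxine): max(14, 14) = 14
E (Minnie): min(14, 9) = 9
Root (Maxine): max(6.5, 9) = 9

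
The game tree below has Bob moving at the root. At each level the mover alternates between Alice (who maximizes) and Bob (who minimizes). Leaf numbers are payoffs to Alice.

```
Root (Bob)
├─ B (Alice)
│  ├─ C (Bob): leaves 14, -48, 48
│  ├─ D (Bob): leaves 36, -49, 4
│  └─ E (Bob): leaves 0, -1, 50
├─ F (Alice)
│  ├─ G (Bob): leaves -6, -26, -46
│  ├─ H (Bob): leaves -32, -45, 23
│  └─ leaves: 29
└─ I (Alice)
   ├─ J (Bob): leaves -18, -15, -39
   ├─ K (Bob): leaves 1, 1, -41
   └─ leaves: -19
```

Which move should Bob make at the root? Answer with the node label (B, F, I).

I

C (Bob): min(14, -48, 48) = -48
D (Bob): min(36, -49, 4) = -49
E (Bob): min(0, -1, 50) = -1
B (Alice): max(-48, -49, -1) = -1
G (Bob): min(-6, -26, -46) = -46
H (Bob): min(-32, -45, 23) = -45
F (Alice): max(-46, -45, 29) = 29
J (Bob): min(-18, -15, -39) = -39
K (Bob): min(1, 1, -41) = -41
I (Alice): max(-39, -41, -19) = -19
Root (Bob): min(-1, 29, -19) = -19
Bob picks the child with the lowest value: I (value -19).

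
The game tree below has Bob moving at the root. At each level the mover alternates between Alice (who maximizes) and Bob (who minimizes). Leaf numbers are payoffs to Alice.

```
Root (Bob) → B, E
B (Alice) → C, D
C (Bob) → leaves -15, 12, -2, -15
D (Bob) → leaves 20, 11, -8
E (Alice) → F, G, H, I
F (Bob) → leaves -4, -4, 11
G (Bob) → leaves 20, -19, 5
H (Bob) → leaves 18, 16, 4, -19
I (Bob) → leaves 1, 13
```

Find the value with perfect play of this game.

C (Bob): min(-15, 12, -2, -15) = -15
D (Bob): min(20, 11, -8) = -8
B (Alice): max(-15, -8) = -8
F (Bob): min(-4, -4, 11) = -4
G (Bob): min(20, -19, 5) = -19
H (Bob): min(18, 16, 4, -19) = -19
I (Bob): min(1, 13) = 1
E (Alice): max(-4, -19, -19, 1) = 1
Root (Bob): min(-8, 1) = -8

-8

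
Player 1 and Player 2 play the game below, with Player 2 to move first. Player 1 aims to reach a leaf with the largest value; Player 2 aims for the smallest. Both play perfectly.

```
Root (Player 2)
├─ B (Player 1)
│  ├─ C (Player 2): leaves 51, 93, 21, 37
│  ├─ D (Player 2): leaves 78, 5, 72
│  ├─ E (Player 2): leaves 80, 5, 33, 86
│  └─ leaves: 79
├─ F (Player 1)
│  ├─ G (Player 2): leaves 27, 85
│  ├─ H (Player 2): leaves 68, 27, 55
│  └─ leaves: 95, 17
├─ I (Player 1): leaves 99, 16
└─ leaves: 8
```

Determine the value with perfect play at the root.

C (Player 2): min(51, 93, 21, 37) = 21
D (Player 2): min(78, 5, 72) = 5
E (Player 2): min(80, 5, 33, 86) = 5
B (Player 1): max(21, 5, 5, 79) = 79
G (Player 2): min(27, 85) = 27
H (Player 2): min(68, 27, 55) = 27
F (Player 1): max(27, 27, 95, 17) = 95
I (Player 1): max(99, 16) = 99
Root (Player 2): min(79, 95, 99, 8) = 8

8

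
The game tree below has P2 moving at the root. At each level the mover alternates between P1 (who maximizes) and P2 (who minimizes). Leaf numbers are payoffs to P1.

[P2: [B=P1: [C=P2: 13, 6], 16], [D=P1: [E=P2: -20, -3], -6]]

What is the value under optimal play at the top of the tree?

C (P2): min(13, 6) = 6
B (P1): max(6, 16) = 16
E (P2): min(-20, -3) = -20
D (P1): max(-20, -6) = -6
Root (P2): min(16, -6) = -6

-6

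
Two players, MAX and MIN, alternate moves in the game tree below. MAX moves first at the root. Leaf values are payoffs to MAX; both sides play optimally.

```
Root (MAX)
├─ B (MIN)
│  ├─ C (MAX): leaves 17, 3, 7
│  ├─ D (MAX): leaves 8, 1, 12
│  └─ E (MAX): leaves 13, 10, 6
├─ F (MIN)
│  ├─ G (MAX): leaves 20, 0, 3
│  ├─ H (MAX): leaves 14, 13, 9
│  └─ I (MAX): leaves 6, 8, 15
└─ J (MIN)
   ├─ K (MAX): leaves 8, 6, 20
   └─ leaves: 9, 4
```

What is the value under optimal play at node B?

12

C: max(17, 3, 7) = 17
D: max(8, 1, 12) = 12
E: max(13, 10, 6) = 13
B: min(17, 12, 13) = 12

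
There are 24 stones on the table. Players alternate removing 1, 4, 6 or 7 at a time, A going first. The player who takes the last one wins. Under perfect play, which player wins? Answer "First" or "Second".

First

Mark each pile size as W (mover wins) or L (mover loses):
i:   0  1  2  3  4  5  6  7  8  9 10 11 12 13 14 15 16 17 18 19 20 21 22 23 24
     L  W  L  W  W  L  W  W  W  W  L  W  W  L  W  L  W  W  L  W  W  W  W  L  W
Position 24 is W, so the first player wins.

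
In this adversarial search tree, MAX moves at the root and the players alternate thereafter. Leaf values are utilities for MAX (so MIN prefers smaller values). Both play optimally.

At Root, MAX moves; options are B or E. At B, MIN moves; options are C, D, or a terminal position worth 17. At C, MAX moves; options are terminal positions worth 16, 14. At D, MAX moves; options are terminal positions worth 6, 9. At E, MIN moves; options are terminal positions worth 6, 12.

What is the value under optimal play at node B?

9

C: max(16, 14) = 16
D: max(6, 9) = 9
B: min(16, 9, 17) = 9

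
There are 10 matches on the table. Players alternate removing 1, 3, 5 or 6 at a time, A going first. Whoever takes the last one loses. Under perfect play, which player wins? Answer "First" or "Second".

First

Mark each pile size as W (mover wins) or L (mover loses):
i:   0  1  2  3  4  5  6  7  8  9 10
     W  L  W  L  W  L  W  W  W  W  W
Position 10 is W, so the first player wins.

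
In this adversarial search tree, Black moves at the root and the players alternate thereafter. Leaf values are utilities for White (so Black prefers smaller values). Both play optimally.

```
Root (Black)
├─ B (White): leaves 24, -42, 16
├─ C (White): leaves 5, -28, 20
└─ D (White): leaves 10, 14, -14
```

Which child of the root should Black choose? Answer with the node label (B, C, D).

D

B (White): max(24, -42, 16) = 24
C (White): max(5, -28, 20) = 20
D (White): max(10, 14, -14) = 14
Root (Black): min(24, 20, 14) = 14
Black picks the child with the lowest value: D (value 14).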